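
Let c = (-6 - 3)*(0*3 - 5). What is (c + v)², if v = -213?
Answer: 28224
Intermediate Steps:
c = 45 (c = -9*(0 - 5) = -9*(-5) = 45)
(c + v)² = (45 - 213)² = (-168)² = 28224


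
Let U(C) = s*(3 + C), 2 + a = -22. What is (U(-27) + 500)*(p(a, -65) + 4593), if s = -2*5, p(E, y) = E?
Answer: 3381060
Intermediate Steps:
a = -24 (a = -2 - 22 = -24)
s = -10
U(C) = -30 - 10*C (U(C) = -10*(3 + C) = -30 - 10*C)
(U(-27) + 500)*(p(a, -65) + 4593) = ((-30 - 10*(-27)) + 500)*(-24 + 4593) = ((-30 + 270) + 500)*4569 = (240 + 500)*4569 = 740*4569 = 3381060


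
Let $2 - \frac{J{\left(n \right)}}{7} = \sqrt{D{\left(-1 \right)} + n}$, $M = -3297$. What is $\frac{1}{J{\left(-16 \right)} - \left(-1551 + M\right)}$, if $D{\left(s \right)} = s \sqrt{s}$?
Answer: $\frac{1}{4862 - 7 \sqrt{-16 - i}} \approx 0.00020571 - 1.185 \cdot 10^{-6} i$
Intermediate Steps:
$D{\left(s \right)} = s^{\frac{3}{2}}$
$J{\left(n \right)} = 14 - 7 \sqrt{n - i}$ ($J{\left(n \right)} = 14 - 7 \sqrt{\left(-1\right)^{\frac{3}{2}} + n} = 14 - 7 \sqrt{- i + n} = 14 - 7 \sqrt{n - i}$)
$\frac{1}{J{\left(-16 \right)} - \left(-1551 + M\right)} = \frac{1}{\left(14 - 7 \sqrt{-16 - i}\right) + \left(1551 - -3297\right)} = \frac{1}{\left(14 - 7 \sqrt{-16 - i}\right) + \left(1551 + 3297\right)} = \frac{1}{\left(14 - 7 \sqrt{-16 - i}\right) + 4848} = \frac{1}{4862 - 7 \sqrt{-16 - i}}$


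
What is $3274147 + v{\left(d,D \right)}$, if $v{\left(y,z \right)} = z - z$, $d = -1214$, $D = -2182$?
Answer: $3274147$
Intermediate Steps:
$v{\left(y,z \right)} = 0$
$3274147 + v{\left(d,D \right)} = 3274147 + 0 = 3274147$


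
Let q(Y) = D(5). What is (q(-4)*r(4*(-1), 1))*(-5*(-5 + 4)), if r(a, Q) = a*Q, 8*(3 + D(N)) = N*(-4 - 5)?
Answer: 345/2 ≈ 172.50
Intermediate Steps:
D(N) = -3 - 9*N/8 (D(N) = -3 + (N*(-4 - 5))/8 = -3 + (N*(-9))/8 = -3 + (-9*N)/8 = -3 - 9*N/8)
q(Y) = -69/8 (q(Y) = -3 - 9/8*5 = -3 - 45/8 = -69/8)
r(a, Q) = Q*a
(q(-4)*r(4*(-1), 1))*(-5*(-5 + 4)) = (-69*4*(-1)/8)*(-5*(-5 + 4)) = (-69*(-4)/8)*(-5*(-1)) = -69/8*(-4)*5 = (69/2)*5 = 345/2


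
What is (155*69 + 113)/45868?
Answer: 2702/11467 ≈ 0.23563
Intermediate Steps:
(155*69 + 113)/45868 = (10695 + 113)*(1/45868) = 10808*(1/45868) = 2702/11467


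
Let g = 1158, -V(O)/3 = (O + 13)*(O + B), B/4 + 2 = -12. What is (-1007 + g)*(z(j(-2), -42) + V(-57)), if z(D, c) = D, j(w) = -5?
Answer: -2253071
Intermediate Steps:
B = -56 (B = -8 + 4*(-12) = -8 - 48 = -56)
V(O) = -3*(-56 + O)*(13 + O) (V(O) = -3*(O + 13)*(O - 56) = -3*(13 + O)*(-56 + O) = -3*(-56 + O)*(13 + O))
(-1007 + g)*(z(j(-2), -42) + V(-57)) = (-1007 + 1158)*(-5 + (2184 - 3*(-57)² + 129*(-57))) = 151*(-5 + (2184 - 3*3249 - 7353)) = 151*(-5 + (2184 - 9747 - 7353)) = 151*(-5 - 14916) = 151*(-14921) = -2253071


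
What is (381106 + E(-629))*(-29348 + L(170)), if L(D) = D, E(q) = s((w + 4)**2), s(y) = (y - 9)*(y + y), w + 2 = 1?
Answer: -11119910868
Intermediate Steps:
w = -1 (w = -2 + 1 = -1)
s(y) = 2*y*(-9 + y) (s(y) = (-9 + y)*(2*y) = 2*y*(-9 + y))
E(q) = 0 (E(q) = 2*(-1 + 4)**2*(-9 + (-1 + 4)**2) = 2*3**2*(-9 + 3**2) = 2*9*(-9 + 9) = 2*9*0 = 0)
(381106 + E(-629))*(-29348 + L(170)) = (381106 + 0)*(-29348 + 170) = 381106*(-29178) = -11119910868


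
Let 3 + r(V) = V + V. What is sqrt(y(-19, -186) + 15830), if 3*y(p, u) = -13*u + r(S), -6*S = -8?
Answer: sqrt(149723)/3 ≈ 128.98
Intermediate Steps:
S = 4/3 (S = -1/6*(-8) = 4/3 ≈ 1.3333)
r(V) = -3 + 2*V (r(V) = -3 + (V + V) = -3 + 2*V)
y(p, u) = -1/9 - 13*u/3 (y(p, u) = (-13*u + (-3 + 2*(4/3)))/3 = (-13*u + (-3 + 8/3))/3 = (-13*u - 1/3)/3 = (-1/3 - 13*u)/3 = -1/9 - 13*u/3)
sqrt(y(-19, -186) + 15830) = sqrt((-1/9 - 13/3*(-186)) + 15830) = sqrt((-1/9 + 806) + 15830) = sqrt(7253/9 + 15830) = sqrt(149723/9) = sqrt(149723)/3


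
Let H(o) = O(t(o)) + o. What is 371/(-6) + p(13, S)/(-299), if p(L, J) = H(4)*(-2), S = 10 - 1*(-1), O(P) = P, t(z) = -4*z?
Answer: -111073/1794 ≈ -61.914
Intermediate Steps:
H(o) = -3*o (H(o) = -4*o + o = -3*o)
S = 11 (S = 10 + 1 = 11)
p(L, J) = 24 (p(L, J) = -3*4*(-2) = -12*(-2) = 24)
371/(-6) + p(13, S)/(-299) = 371/(-6) + 24/(-299) = 371*(-1/6) + 24*(-1/299) = -371/6 - 24/299 = -111073/1794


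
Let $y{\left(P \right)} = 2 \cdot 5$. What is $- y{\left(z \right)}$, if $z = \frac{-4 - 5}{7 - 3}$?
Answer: $-10$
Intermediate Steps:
$z = - \frac{9}{4} \approx -2.25$
$y{\left(P \right)} = 10$
$- y{\left(z \right)} = \left(-1\right) 10 = -10$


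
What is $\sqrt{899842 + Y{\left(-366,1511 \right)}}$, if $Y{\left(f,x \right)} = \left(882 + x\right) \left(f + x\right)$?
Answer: $\sqrt{3639827} \approx 1907.8$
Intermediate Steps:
$\sqrt{899842 + Y{\left(-366,1511 \right)}} = \sqrt{899842 + \left(1511^{2} + 882 \left(-366\right) + 882 \cdot 1511 - 553026\right)} = \sqrt{899842 + \left(2283121 - 322812 + 1332702 - 553026\right)} = \sqrt{899842 + 2739985} = \sqrt{3639827}$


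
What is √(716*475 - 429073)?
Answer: I*√88973 ≈ 298.28*I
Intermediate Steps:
√(716*475 - 429073) = √(340100 - 429073) = √(-88973) = I*√88973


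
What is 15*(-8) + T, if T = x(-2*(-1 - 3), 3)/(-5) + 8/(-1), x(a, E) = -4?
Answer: -636/5 ≈ -127.20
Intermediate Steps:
T = -36/5 (T = -4/(-5) + 8/(-1) = -4*(-⅕) + 8*(-1) = ⅘ - 8 = -36/5 ≈ -7.2000)
15*(-8) + T = 15*(-8) - 36/5 = -120 - 36/5 = -636/5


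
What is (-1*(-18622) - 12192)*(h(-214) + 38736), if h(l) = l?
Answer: 247696460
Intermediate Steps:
(-1*(-18622) - 12192)*(h(-214) + 38736) = (-1*(-18622) - 12192)*(-214 + 38736) = (18622 - 12192)*38522 = 6430*38522 = 247696460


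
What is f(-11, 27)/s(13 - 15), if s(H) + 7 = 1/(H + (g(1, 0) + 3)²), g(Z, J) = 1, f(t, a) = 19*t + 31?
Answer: 2492/97 ≈ 25.691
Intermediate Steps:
f(t, a) = 31 + 19*t
s(H) = -7 + 1/(16 + H) (s(H) = -7 + 1/(H + (1 + 3)²) = -7 + 1/(H + 4²) = -7 + 1/(H + 16) = -7 + 1/(16 + H))
f(-11, 27)/s(13 - 15) = (31 + 19*(-11))/(((-111 - 7*(13 - 15))/(16 + (13 - 15)))) = (31 - 209)/(((-111 - 7*(-2))/(16 - 2))) = -178*14/(-111 + 14) = -178/((1/14)*(-97)) = -178/(-97/14) = -178*(-14/97) = 2492/97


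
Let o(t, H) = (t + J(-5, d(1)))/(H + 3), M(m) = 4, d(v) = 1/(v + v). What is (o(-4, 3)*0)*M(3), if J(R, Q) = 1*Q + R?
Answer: 0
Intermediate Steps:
d(v) = 1/(2*v)
J(R, Q) = Q + R
o(t, H) = (-9/2 + t)/(3 + H) (o(t, H) = (t + ((½)/1 - 5))/(H + 3) = (t + ((½)*1 - 5))/(3 + H) = (t + (½ - 5))/(3 + H) = (t - 9/2)/(3 + H) = (-9/2 + t)/(3 + H))
(o(-4, 3)*0)*M(3) = (((-9/2 - 4)/(3 + 3))*0)*4 = ((-17/2/6)*0)*4 = (((⅙)*(-17/2))*0)*4 = -17/12*0*4 = 0*4 = 0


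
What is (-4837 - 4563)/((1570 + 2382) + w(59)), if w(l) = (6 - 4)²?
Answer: -2350/989 ≈ -2.3761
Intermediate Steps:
w(l) = 4 (w(l) = 2² = 4)
(-4837 - 4563)/((1570 + 2382) + w(59)) = (-4837 - 4563)/((1570 + 2382) + 4) = -9400/(3952 + 4) = -9400/3956 = -9400*1/3956 = -2350/989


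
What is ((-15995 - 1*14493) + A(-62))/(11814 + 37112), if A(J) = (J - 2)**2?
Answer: -13196/24463 ≈ -0.53943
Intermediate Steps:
A(J) = (-2 + J)**2
((-15995 - 1*14493) + A(-62))/(11814 + 37112) = ((-15995 - 1*14493) + (-2 - 62)**2)/(11814 + 37112) = ((-15995 - 14493) + (-64)**2)/48926 = (-30488 + 4096)*(1/48926) = -26392*1/48926 = -13196/24463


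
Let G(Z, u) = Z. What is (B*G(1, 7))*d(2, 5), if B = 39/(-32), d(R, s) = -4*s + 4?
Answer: 39/2 ≈ 19.500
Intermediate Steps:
d(R, s) = 4 - 4*s
B = -39/32 (B = 39*(-1/32) = -39/32 ≈ -1.2188)
(B*G(1, 7))*d(2, 5) = (-39/32*1)*(4 - 4*5) = -39*(4 - 20)/32 = -39/32*(-16) = 39/2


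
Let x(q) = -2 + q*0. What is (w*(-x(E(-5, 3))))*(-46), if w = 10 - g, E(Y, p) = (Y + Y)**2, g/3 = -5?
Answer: -2300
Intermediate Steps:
g = -15 (g = 3*(-5) = -15)
E(Y, p) = 4*Y**2 (E(Y, p) = (2*Y)**2 = 4*Y**2)
w = 25 (w = 10 - 1*(-15) = 10 + 15 = 25)
x(q) = -2 (x(q) = -2 + 0 = -2)
(w*(-x(E(-5, 3))))*(-46) = (25*(-1*(-2)))*(-46) = (25*2)*(-46) = 50*(-46) = -2300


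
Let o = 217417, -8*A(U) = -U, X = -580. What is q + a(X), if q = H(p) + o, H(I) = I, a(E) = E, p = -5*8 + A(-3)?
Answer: 1734373/8 ≈ 2.1680e+5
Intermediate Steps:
A(U) = U/8 (A(U) = -(-1)*U/8 = U/8)
p = -323/8 (p = -5*8 + (1/8)*(-3) = -40 - 3/8 = -323/8 ≈ -40.375)
q = 1739013/8 (q = -323/8 + 217417 = 1739013/8 ≈ 2.1738e+5)
q + a(X) = 1739013/8 - 580 = 1734373/8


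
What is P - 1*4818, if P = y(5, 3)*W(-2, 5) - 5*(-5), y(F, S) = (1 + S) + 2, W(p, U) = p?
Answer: -4805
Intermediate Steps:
y(F, S) = 3 + S
P = 13 (P = (3 + 3)*(-2) - 5*(-5) = 6*(-2) + 25 = -12 + 25 = 13)
P - 1*4818 = 13 - 1*4818 = 13 - 4818 = -4805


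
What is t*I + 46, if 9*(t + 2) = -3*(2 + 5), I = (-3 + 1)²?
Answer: 86/3 ≈ 28.667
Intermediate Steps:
I = 4 (I = (-2)² = 4)
t = -13/3 (t = -2 + (-3*(2 + 5))/9 = -2 + (-3*7)/9 = -2 + (⅑)*(-21) = -2 - 7/3 = -13/3 ≈ -4.3333)
t*I + 46 = -13/3*4 + 46 = -52/3 + 46 = 86/3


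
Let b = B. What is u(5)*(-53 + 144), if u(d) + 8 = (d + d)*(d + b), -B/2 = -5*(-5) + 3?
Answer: -47138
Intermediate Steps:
B = -56 (B = -2*(-5*(-5) + 3) = -2*(25 + 3) = -2*28 = -56)
b = -56
u(d) = -8 + 2*d*(-56 + d) (u(d) = -8 + (d + d)*(d - 56) = -8 + (2*d)*(-56 + d) = -8 + 2*d*(-56 + d))
u(5)*(-53 + 144) = (-8 - 112*5 + 2*5²)*(-53 + 144) = (-8 - 560 + 2*25)*91 = (-8 - 560 + 50)*91 = -518*91 = -47138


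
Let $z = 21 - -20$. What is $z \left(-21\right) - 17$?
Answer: $-878$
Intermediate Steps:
$z = 41$ ($z = 21 + 20 = 41$)
$z \left(-21\right) - 17 = 41 \left(-21\right) - 17 = -861 - 17 = -878$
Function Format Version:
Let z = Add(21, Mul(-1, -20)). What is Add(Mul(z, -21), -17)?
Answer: -878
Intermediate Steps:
z = 41 (z = Add(21, 20) = 41)
Add(Mul(z, -21), -17) = Add(Mul(41, -21), -17) = Add(-861, -17) = -878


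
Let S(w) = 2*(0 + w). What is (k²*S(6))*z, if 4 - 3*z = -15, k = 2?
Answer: 304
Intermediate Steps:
z = 19/3 (z = 4/3 - ⅓*(-15) = 4/3 + 5 = 19/3 ≈ 6.3333)
S(w) = 2*w
(k²*S(6))*z = (2²*(2*6))*(19/3) = (4*12)*(19/3) = 48*(19/3) = 304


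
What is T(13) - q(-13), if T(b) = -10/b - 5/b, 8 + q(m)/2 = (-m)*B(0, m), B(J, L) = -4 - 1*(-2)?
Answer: 869/13 ≈ 66.846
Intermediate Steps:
B(J, L) = -2 (B(J, L) = -4 + 2 = -2)
q(m) = -16 + 4*m (q(m) = -16 + 2*(-m*(-2)) = -16 + 2*(2*m) = -16 + 4*m)
T(b) = -15/b
T(13) - q(-13) = -15/13 - (-16 + 4*(-13)) = -15*1/13 - (-16 - 52) = -15/13 - 1*(-68) = -15/13 + 68 = 869/13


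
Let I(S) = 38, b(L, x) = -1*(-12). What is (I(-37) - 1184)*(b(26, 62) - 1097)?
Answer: 1243410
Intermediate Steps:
b(L, x) = 12
(I(-37) - 1184)*(b(26, 62) - 1097) = (38 - 1184)*(12 - 1097) = -1146*(-1085) = 1243410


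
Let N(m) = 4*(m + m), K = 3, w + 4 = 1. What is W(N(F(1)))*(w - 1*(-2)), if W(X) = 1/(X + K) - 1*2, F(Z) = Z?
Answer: 21/11 ≈ 1.9091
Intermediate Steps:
w = -3 (w = -4 + 1 = -3)
N(m) = 8*m (N(m) = 4*(2*m) = 8*m)
W(X) = -2 + 1/(3 + X) (W(X) = 1/(X + 3) - 1*2 = 1/(3 + X) - 2 = -2 + 1/(3 + X))
W(N(F(1)))*(w - 1*(-2)) = ((-5 - 16)/(3 + 8*1))*(-3 - 1*(-2)) = ((-5 - 2*8)/(3 + 8))*(-3 + 2) = ((-5 - 16)/11)*(-1) = ((1/11)*(-21))*(-1) = -21/11*(-1) = 21/11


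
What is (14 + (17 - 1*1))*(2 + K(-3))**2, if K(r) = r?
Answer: 30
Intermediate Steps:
(14 + (17 - 1*1))*(2 + K(-3))**2 = (14 + (17 - 1*1))*(2 - 3)**2 = (14 + (17 - 1))*(-1)**2 = (14 + 16)*1 = 30*1 = 30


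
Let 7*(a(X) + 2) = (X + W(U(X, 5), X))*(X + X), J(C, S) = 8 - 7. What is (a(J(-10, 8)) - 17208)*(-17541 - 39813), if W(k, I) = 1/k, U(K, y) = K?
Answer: 6909206964/7 ≈ 9.8703e+8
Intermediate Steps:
J(C, S) = 1
a(X) = -2 + 2*X*(X + 1/X)/7 (a(X) = -2 + ((X + 1/X)*(X + X))/7 = -2 + ((X + 1/X)*(2*X))/7 = -2 + (2*X*(X + 1/X))/7 = -2 + 2*X*(X + 1/X)/7)
(a(J(-10, 8)) - 17208)*(-17541 - 39813) = ((-12/7 + (2/7)*1²) - 17208)*(-17541 - 39813) = ((-12/7 + (2/7)*1) - 17208)*(-57354) = ((-12/7 + 2/7) - 17208)*(-57354) = (-10/7 - 17208)*(-57354) = -120466/7*(-57354) = 6909206964/7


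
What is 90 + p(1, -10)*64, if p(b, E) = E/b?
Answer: -550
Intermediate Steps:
90 + p(1, -10)*64 = 90 - 10/1*64 = 90 - 10*1*64 = 90 - 10*64 = 90 - 640 = -550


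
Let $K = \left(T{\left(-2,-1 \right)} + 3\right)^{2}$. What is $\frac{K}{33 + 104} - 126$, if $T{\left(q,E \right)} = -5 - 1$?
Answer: $- \frac{17253}{137} \approx -125.93$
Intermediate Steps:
$T{\left(q,E \right)} = -6$
$K = 9$ ($K = \left(-6 + 3\right)^{2} = \left(-3\right)^{2} = 9$)
$\frac{K}{33 + 104} - 126 = \frac{1}{33 + 104} \cdot 9 - 126 = \frac{1}{137} \cdot 9 - 126 = \frac{9}{137} - 126 = - \frac{17253}{137}$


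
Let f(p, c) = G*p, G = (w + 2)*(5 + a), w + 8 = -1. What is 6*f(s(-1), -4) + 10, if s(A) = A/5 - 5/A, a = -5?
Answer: 10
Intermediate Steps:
w = -9 (w = -8 - 1 = -9)
G = 0 (G = (-9 + 2)*(5 - 5) = -7*0 = 0)
s(A) = -5/A + A/5 (s(A) = A*(⅕) - 5/A = A/5 - 5/A = -5/A + A/5)
f(p, c) = 0 (f(p, c) = 0*p = 0)
6*f(s(-1), -4) + 10 = 6*0 + 10 = 0 + 10 = 10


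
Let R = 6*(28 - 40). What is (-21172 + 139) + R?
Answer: -21105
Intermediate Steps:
R = -72 (R = 6*(-12) = -72)
(-21172 + 139) + R = (-21172 + 139) - 72 = -21033 - 72 = -21105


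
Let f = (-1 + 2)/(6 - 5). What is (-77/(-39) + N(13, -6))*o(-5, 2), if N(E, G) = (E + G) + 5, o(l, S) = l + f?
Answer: -2180/39 ≈ -55.897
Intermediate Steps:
f = 1 (f = 1/1 = 1*1 = 1)
o(l, S) = 1 + l (o(l, S) = l + 1 = 1 + l)
N(E, G) = 5 + E + G
(-77/(-39) + N(13, -6))*o(-5, 2) = (-77/(-39) + (5 + 13 - 6))*(1 - 5) = (-77*(-1/39) + 12)*(-4) = (77/39 + 12)*(-4) = (545/39)*(-4) = -2180/39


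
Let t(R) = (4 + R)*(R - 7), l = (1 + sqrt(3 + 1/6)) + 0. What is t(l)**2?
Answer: 26035/36 + 161*sqrt(114)/18 ≈ 818.70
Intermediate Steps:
l = 1 + sqrt(114)/6 (l = (1 + sqrt(3 + 1*(1/6))) + 0 = (1 + sqrt(3 + 1/6)) + 0 = (1 + sqrt(19/6)) + 0 = (1 + sqrt(114)/6) + 0 = 1 + sqrt(114)/6 ≈ 2.7795)
t(R) = (-7 + R)*(4 + R) (t(R) = (4 + R)*(-7 + R) = (-7 + R)*(4 + R))
t(l)**2 = (-28 + (1 + sqrt(114)/6)**2 - 3*(1 + sqrt(114)/6))**2 = (-28 + (1 + sqrt(114)/6)**2 + (-3 - sqrt(114)/2))**2 = (-31 + (1 + sqrt(114)/6)**2 - sqrt(114)/2)**2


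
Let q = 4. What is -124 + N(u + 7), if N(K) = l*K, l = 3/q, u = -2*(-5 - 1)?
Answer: -439/4 ≈ -109.75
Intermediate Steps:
u = 12 (u = -2*(-6) = 12)
l = ¾ (l = 3/4 = 3*(¼) = ¾ ≈ 0.75000)
N(K) = 3*K/4
-124 + N(u + 7) = -124 + 3*(12 + 7)/4 = -124 + (¾)*19 = -124 + 57/4 = -439/4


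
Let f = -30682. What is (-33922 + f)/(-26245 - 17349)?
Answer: 32302/21797 ≈ 1.4819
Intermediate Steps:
(-33922 + f)/(-26245 - 17349) = (-33922 - 30682)/(-26245 - 17349) = -64604/(-43594) = -64604*(-1/43594) = 32302/21797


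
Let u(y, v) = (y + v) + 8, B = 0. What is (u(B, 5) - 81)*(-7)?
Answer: 476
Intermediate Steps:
u(y, v) = 8 + v + y (u(y, v) = (v + y) + 8 = 8 + v + y)
(u(B, 5) - 81)*(-7) = ((8 + 5 + 0) - 81)*(-7) = (13 - 81)*(-7) = -68*(-7) = 476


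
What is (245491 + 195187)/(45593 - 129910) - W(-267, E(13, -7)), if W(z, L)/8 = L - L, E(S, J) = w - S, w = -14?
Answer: -440678/84317 ≈ -5.2264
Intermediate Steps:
E(S, J) = -14 - S
W(z, L) = 0 (W(z, L) = 8*(L - L) = 8*0 = 0)
(245491 + 195187)/(45593 - 129910) - W(-267, E(13, -7)) = (245491 + 195187)/(45593 - 129910) - 1*0 = 440678/(-84317) + 0 = 440678*(-1/84317) + 0 = -440678/84317 + 0 = -440678/84317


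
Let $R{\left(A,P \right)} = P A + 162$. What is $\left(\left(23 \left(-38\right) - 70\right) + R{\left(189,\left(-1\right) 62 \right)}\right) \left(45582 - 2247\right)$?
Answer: $-541687500$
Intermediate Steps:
$R{\left(A,P \right)} = 162 + A P$ ($R{\left(A,P \right)} = A P + 162 = 162 + A P$)
$\left(\left(23 \left(-38\right) - 70\right) + R{\left(189,\left(-1\right) 62 \right)}\right) \left(45582 - 2247\right) = \left(\left(23 \left(-38\right) - 70\right) + \left(162 + 189 \left(\left(-1\right) 62\right)\right)\right) \left(45582 - 2247\right) = \left(\left(-874 - 70\right) + \left(162 + 189 \left(-62\right)\right)\right) 43335 = \left(-944 + \left(162 - 11718\right)\right) 43335 = \left(-944 - 11556\right) 43335 = \left(-12500\right) 43335 = -541687500$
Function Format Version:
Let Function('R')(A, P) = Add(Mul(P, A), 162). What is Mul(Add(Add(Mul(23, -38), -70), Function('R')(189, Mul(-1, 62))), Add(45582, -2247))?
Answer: -541687500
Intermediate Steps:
Function('R')(A, P) = Add(162, Mul(A, P)) (Function('R')(A, P) = Add(Mul(A, P), 162) = Add(162, Mul(A, P)))
Mul(Add(Add(Mul(23, -38), -70), Function('R')(189, Mul(-1, 62))), Add(45582, -2247)) = Mul(Add(Add(Mul(23, -38), -70), Add(162, Mul(189, Mul(-1, 62)))), Add(45582, -2247)) = Mul(Add(Add(-874, -70), Add(162, Mul(189, -62))), 43335) = Mul(Add(-944, Add(162, -11718)), 43335) = Mul(Add(-944, -11556), 43335) = Mul(-12500, 43335) = -541687500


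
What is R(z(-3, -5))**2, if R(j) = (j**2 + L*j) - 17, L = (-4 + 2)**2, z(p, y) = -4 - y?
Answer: 144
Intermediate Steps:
L = 4 (L = (-2)**2 = 4)
R(j) = -17 + j**2 + 4*j (R(j) = (j**2 + 4*j) - 17 = -17 + j**2 + 4*j)
R(z(-3, -5))**2 = (-17 + (-4 - 1*(-5))**2 + 4*(-4 - 1*(-5)))**2 = (-17 + (-4 + 5)**2 + 4*(-4 + 5))**2 = (-17 + 1**2 + 4*1)**2 = (-17 + 1 + 4)**2 = (-12)**2 = 144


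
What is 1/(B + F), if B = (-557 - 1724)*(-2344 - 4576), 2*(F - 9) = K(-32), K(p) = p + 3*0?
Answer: 1/15784513 ≈ 6.3353e-8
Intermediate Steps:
K(p) = p (K(p) = p + 0 = p)
F = -7 (F = 9 + (½)*(-32) = 9 - 16 = -7)
B = 15784520 (B = -2281*(-6920) = 15784520)
1/(B + F) = 1/(15784520 - 7) = 1/15784513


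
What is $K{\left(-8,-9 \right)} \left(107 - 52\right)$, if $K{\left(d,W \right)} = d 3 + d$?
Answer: $-1760$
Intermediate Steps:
$K{\left(d,W \right)} = 4 d$ ($K{\left(d,W \right)} = 3 d + d = 4 d$)
$K{\left(-8,-9 \right)} \left(107 - 52\right) = 4 \left(-8\right) \left(107 - 52\right) = \left(-32\right) 55 = -1760$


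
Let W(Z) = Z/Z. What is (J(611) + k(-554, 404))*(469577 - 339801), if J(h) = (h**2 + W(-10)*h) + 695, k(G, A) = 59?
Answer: 48625250336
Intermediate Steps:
W(Z) = 1
J(h) = 695 + h + h**2 (J(h) = (h**2 + 1*h) + 695 = (h**2 + h) + 695 = (h + h**2) + 695 = 695 + h + h**2)
(J(611) + k(-554, 404))*(469577 - 339801) = ((695 + 611 + 611**2) + 59)*(469577 - 339801) = ((695 + 611 + 373321) + 59)*129776 = (374627 + 59)*129776 = 374686*129776 = 48625250336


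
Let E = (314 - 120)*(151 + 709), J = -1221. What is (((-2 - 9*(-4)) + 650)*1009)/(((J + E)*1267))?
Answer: 690156/209839273 ≈ 0.0032890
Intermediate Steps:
E = 166840 (E = 194*860 = 166840)
(((-2 - 9*(-4)) + 650)*1009)/(((J + E)*1267)) = (((-2 - 9*(-4)) + 650)*1009)/(((-1221 + 166840)*1267)) = (((-2 + 36) + 650)*1009)/((165619*1267)) = ((34 + 650)*1009)/209839273 = (684*1009)*(1/209839273) = 690156*(1/209839273) = 690156/209839273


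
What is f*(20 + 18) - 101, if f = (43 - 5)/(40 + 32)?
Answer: -1457/18 ≈ -80.944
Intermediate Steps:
f = 19/36 (f = 38/72 = 38*(1/72) = 19/36 ≈ 0.52778)
f*(20 + 18) - 101 = 19*(20 + 18)/36 - 101 = (19/36)*38 - 101 = 361/18 - 101 = -1457/18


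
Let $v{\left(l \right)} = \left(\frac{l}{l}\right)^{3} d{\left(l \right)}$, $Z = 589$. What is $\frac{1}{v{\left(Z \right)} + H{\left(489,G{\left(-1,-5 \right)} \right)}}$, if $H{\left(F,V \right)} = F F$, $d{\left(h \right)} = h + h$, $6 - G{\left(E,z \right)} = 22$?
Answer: $\frac{1}{240299} \approx 4.1615 \cdot 10^{-6}$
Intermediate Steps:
$G{\left(E,z \right)} = -16$ ($G{\left(E,z \right)} = 6 - 22 = -16$)
$d{\left(h \right)} = 2 h$
$H{\left(F,V \right)} = F^{2}$
$v{\left(l \right)} = 2 l$ ($v{\left(l \right)} = \left(\frac{l}{l}\right)^{3} \cdot 2 l = 1^{3} \cdot 2 l = 1 \cdot 2 l = 2 l$)
$\frac{1}{v{\left(Z \right)} + H{\left(489,G{\left(-1,-5 \right)} \right)}} = \frac{1}{2 \cdot 589 + 489^{2}} = \frac{1}{1178 + 239121} = \frac{1}{240299}$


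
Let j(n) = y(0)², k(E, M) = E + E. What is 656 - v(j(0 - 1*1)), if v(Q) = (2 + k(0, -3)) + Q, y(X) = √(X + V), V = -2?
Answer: 656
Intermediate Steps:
k(E, M) = 2*E
y(X) = √(-2 + X) (y(X) = √(X - 2) = √(-2 + X))
j(n) = -2 (j(n) = (√(-2 + 0))² = (√(-2))² = (I*√2)² = -2)
v(Q) = 2 + Q (v(Q) = (2 + 2*0) + Q = (2 + 0) + Q = 2 + Q)
656 - v(j(0 - 1*1)) = 656 - (2 - 2) = 656 - 1*0 = 656 + 0 = 656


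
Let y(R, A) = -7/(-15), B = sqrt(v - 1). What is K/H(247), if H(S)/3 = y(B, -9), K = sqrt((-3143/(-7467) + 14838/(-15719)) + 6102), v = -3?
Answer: 5*sqrt(84057623355520042041)/821616411 ≈ 55.794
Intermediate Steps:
B = 2*I (B = sqrt(-3 - 1) = sqrt(-4) = 2*I ≈ 2.0*I)
K = sqrt(84057623355520042041)/117373773 (K = sqrt((-3143*(-1/7467) + 14838*(-1/15719)) + 6102) = sqrt((3143/7467 - 14838/15719) + 6102) = sqrt(-61390529/117373773 + 6102) = sqrt(716153372317/117373773) = sqrt(84057623355520042041)/117373773 ≈ 78.112)
y(R, A) = 7/15 (y(R, A) = -7*(-1/15) = 7/15)
H(S) = 7/5 (H(S) = 3*(7/15) = 7/5)
K/H(247) = (sqrt(84057623355520042041)/117373773)/(7/5) = (sqrt(84057623355520042041)/117373773)*(5/7) = 5*sqrt(84057623355520042041)/821616411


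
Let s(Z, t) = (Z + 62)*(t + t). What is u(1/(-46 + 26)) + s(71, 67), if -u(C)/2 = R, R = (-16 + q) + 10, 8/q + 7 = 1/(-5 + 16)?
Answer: 338890/19 ≈ 17836.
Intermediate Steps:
q = -22/19 (q = 8/(-7 + 1/(-5 + 16)) = 8/(-7 + 1/11) = 8/(-76/11) = 8*(-11/76) = -22/19 ≈ -1.1579)
s(Z, t) = 2*t*(62 + Z) (s(Z, t) = (62 + Z)*(2*t) = 2*t*(62 + Z))
R = -136/19 (R = (-16 - 22/19) + 10 = -326/19 + 10 = -136/19 ≈ -7.1579)
u(C) = 272/19 (u(C) = -2*(-136/19) = 272/19)
u(1/(-46 + 26)) + s(71, 67) = 272/19 + 2*67*(62 + 71) = 272/19 + 2*67*133 = 272/19 + 17822 = 338890/19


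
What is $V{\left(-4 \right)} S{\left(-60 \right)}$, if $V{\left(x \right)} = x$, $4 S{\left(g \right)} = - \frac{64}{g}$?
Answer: $- \frac{16}{15} \approx -1.0667$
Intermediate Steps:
$S{\left(g \right)} = - \frac{16}{g}$ ($S{\left(g \right)} = \frac{\left(-64\right) \frac{1}{g}}{4} = - \frac{16}{g}$)
$V{\left(-4 \right)} S{\left(-60 \right)} = - 4 \left(- \frac{16}{-60}\right) = - 4 \left(\left(-16\right) \left(- \frac{1}{60}\right)\right) = \left(-4\right) \frac{4}{15} = - \frac{16}{15}$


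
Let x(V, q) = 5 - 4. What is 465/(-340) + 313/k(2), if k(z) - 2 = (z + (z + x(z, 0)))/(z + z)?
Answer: 83927/884 ≈ 94.940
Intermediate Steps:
x(V, q) = 1
k(z) = 2 + (1 + 2*z)/(2*z) (k(z) = 2 + (z + (z + 1))/(z + z) = 2 + (z + (1 + z))/((2*z)) = 2 + (1 + 2*z)*(1/(2*z)) = 2 + (1 + 2*z)/(2*z))
465/(-340) + 313/k(2) = 465/(-340) + 313/(3 + (1/2)/2) = 465*(-1/340) + 313/(3 + (1/2)*(1/2)) = -93/68 + 313/(3 + 1/4) = -93/68 + 313/(13/4) = -93/68 + 313*(4/13) = -93/68 + 1252/13 = 83927/884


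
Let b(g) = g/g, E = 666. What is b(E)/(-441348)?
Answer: -1/441348 ≈ -2.2658e-6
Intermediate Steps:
b(g) = 1
b(E)/(-441348) = 1/(-441348) = 1*(-1/441348) = -1/441348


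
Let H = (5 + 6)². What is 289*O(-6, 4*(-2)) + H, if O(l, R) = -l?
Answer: 1855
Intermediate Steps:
H = 121 (H = 11² = 121)
289*O(-6, 4*(-2)) + H = 289*(-1*(-6)) + 121 = 289*6 + 121 = 1734 + 121 = 1855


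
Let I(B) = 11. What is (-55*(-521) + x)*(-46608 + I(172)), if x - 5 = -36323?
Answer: 357072811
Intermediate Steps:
x = -36318 (x = 5 - 36323 = -36318)
(-55*(-521) + x)*(-46608 + I(172)) = (-55*(-521) - 36318)*(-46608 + 11) = (28655 - 36318)*(-46597) = -7663*(-46597) = 357072811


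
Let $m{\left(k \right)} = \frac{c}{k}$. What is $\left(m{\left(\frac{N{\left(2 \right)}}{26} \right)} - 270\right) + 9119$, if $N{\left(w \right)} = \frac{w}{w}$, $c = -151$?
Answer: $4923$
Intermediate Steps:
$N{\left(w \right)} = 1$
$m{\left(k \right)} = - \frac{151}{k}$
$\left(m{\left(\frac{N{\left(2 \right)}}{26} \right)} - 270\right) + 9119 = \left(- \frac{151}{1 \cdot \frac{1}{26}} - 270\right) + 9119 = \left(- 151 \frac{1}{\frac{1}{26}} - 270\right) + 9119 = \left(\left(-151\right) 26 - 270\right) + 9119 = \left(-3926 - 270\right) + 9119 = -4196 + 9119 = 4923$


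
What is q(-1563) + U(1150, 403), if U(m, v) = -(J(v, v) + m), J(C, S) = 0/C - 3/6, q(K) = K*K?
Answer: 4883639/2 ≈ 2.4418e+6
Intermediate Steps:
q(K) = K²
J(C, S) = -½ (J(C, S) = 0 - 3*⅙ = 0 - ½ = -½)
U(m, v) = ½ - m (U(m, v) = -(-½ + m) = ½ - m)
q(-1563) + U(1150, 403) = (-1563)² + (½ - 1*1150) = 2442969 + (½ - 1150) = 2442969 - 2299/2 = 4883639/2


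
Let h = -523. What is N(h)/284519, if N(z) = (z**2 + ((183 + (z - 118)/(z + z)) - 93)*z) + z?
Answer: 451231/569038 ≈ 0.79297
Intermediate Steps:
N(z) = z + z**2 + z*(90 + (-118 + z)/(2*z)) (N(z) = (z**2 + ((183 + (-118 + z)/((2*z))) - 93)*z) + z = (z**2 + ((183 + (-118 + z)*(1/(2*z))) - 93)*z) + z = (z**2 + ((183 + (-118 + z)/(2*z)) - 93)*z) + z = (z**2 + (90 + (-118 + z)/(2*z))*z) + z = (z**2 + z*(90 + (-118 + z)/(2*z))) + z = z + z**2 + z*(90 + (-118 + z)/(2*z)))
N(h)/284519 = (-59 + (-523)**2 + (183/2)*(-523))/284519 = (-59 + 273529 - 95709/2)*(1/284519) = (451231/2)*(1/284519) = 451231/569038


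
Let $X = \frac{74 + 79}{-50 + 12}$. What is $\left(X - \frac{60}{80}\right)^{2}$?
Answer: $\frac{131769}{5776} \approx 22.813$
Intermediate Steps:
$X = - \frac{153}{38}$ ($X = \frac{153}{-38} = 153 \left(- \frac{1}{38}\right) = - \frac{153}{38} \approx -4.0263$)
$\left(X - \frac{60}{80}\right)^{2} = \left(- \frac{153}{38} - \frac{60}{80}\right)^{2} = \left(- \frac{153}{38} - \frac{3}{4}\right)^{2} = \left(- \frac{363}{76}\right)^{2} = \frac{131769}{5776}$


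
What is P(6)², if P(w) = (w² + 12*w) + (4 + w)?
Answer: 13924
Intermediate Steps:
P(w) = 4 + w² + 13*w
P(6)² = (4 + 6² + 13*6)² = (4 + 36 + 78)² = 118² = 13924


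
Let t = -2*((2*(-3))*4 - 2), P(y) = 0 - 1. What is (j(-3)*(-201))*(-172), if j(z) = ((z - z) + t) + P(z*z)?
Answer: 1763172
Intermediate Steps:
P(y) = -1
t = 52 (t = -2*(-6*4 - 2) = -2*(-24 - 2) = -2*(-26) = 52)
j(z) = 51 (j(z) = ((z - z) + 52) - 1 = (0 + 52) - 1 = 52 - 1 = 51)
(j(-3)*(-201))*(-172) = (51*(-201))*(-172) = -10251*(-172) = 1763172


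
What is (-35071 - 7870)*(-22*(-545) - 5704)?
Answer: -269927126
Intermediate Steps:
(-35071 - 7870)*(-22*(-545) - 5704) = -42941*(11990 - 5704) = -42941*6286 = -269927126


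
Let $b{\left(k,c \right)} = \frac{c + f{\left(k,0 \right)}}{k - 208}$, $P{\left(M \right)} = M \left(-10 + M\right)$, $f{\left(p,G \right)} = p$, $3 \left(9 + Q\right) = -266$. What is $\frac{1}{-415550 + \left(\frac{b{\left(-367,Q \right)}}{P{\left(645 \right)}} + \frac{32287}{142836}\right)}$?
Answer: $- \frac{33638681452500}{13978546473749889497} \approx -2.4065 \cdot 10^{-6}$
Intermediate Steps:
$Q = - \frac{293}{3}$ ($Q = -9 + \frac{1}{3} \left(-266\right) = -9 - \frac{266}{3} = - \frac{293}{3} \approx -97.667$)
$b{\left(k,c \right)} = \frac{c + k}{-208 + k}$ ($b{\left(k,c \right)} = \frac{c + k}{k - 208} = \frac{c + k}{-208 + k}$)
$\frac{1}{-415550 + \left(\frac{b{\left(-367,Q \right)}}{P{\left(645 \right)}} + \frac{32287}{142836}\right)} = \frac{1}{-415550 + \left(\frac{\frac{1}{-208 - 367} \left(- \frac{293}{3} - 367\right)}{645 \left(-10 + 645\right)} + \frac{32287}{142836}\right)} = \frac{1}{-415550 + \left(\frac{\frac{1}{-575} \left(- \frac{1394}{3}\right)}{645 \cdot 635} + 32287 \cdot \frac{1}{142836}\right)} = \frac{1}{-415550 + \left(\frac{\left(- \frac{1}{575}\right) \left(- \frac{1394}{3}\right)}{409575} + \frac{32287}{142836}\right)} = \frac{1}{-415550 + \left(\frac{1394}{1725} \cdot \frac{1}{409575} + \frac{32287}{142836}\right)} = \frac{1}{-415550 + \left(\frac{1394}{706516875} + \frac{32287}{142836}\right)} = \frac{1}{-415550 + \frac{7603836485503}{33638681452500}} = \frac{1}{- \frac{13978546473749889497}{33638681452500}} = - \frac{33638681452500}{13978546473749889497}$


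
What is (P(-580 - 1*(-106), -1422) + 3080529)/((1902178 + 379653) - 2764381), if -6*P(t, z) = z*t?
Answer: -989397/160850 ≈ -6.1511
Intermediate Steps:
P(t, z) = -t*z/6 (P(t, z) = -z*t/6 = -t*z/6)
(P(-580 - 1*(-106), -1422) + 3080529)/((1902178 + 379653) - 2764381) = (-⅙*(-580 - 1*(-106))*(-1422) + 3080529)/((1902178 + 379653) - 2764381) = (-⅙*(-580 + 106)*(-1422) + 3080529)/(2281831 - 2764381) = (-⅙*(-474)*(-1422) + 3080529)/(-482550) = (-112338 + 3080529)*(-1/482550) = 2968191*(-1/482550) = -989397/160850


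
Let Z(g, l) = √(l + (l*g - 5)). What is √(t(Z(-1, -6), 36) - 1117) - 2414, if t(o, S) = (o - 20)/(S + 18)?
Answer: -2414 + √(-362028 + 6*I*√5)/18 ≈ -2414.0 + 33.427*I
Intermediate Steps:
Z(g, l) = √(-5 + l + g*l) (Z(g, l) = √(l + (g*l - 5)) = √(l + (-5 + g*l)) = √(-5 + l + g*l))
t(o, S) = (-20 + o)/(18 + S)
√(t(Z(-1, -6), 36) - 1117) - 2414 = √((-20 + √(-5 - 6 - 1*(-6)))/(18 + 36) - 1117) - 2414 = √((-20 + √(-5 - 6 + 6))/54 - 1117) - 2414 = √((-20 + √(-5))/54 - 1117) - 2414 = √((-20 + I*√5)/54 - 1117) - 2414 = √((-10/27 + I*√5/54) - 1117) - 2414 = √(-30169/27 + I*√5/54) - 2414 = -2414 + √(-30169/27 + I*√5/54)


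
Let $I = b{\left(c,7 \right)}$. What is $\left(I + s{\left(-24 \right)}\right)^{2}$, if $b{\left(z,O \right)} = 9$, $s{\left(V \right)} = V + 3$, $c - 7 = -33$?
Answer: $144$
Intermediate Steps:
$c = -26$ ($c = 7 - 33 = -26$)
$s{\left(V \right)} = 3 + V$
$I = 9$
$\left(I + s{\left(-24 \right)}\right)^{2} = \left(9 + \left(3 - 24\right)\right)^{2} = \left(9 - 21\right)^{2} = \left(-12\right)^{2} = 144$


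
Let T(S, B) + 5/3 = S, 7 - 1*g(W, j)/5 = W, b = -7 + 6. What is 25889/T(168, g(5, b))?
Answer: 77667/499 ≈ 155.65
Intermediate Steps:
b = -1
g(W, j) = 35 - 5*W
T(S, B) = -5/3 + S
25889/T(168, g(5, b)) = 25889/(-5/3 + 168) = 25889/(499/3) = 25889*(3/499) = 77667/499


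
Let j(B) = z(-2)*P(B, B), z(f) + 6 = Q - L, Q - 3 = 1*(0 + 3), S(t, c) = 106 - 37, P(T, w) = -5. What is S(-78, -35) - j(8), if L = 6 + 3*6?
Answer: -51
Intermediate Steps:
S(t, c) = 69
Q = 6 (Q = 3 + 1*(0 + 3) = 3 + 1*3 = 3 + 3 = 6)
L = 24 (L = 6 + 18 = 24)
z(f) = -24 (z(f) = -6 + (6 - 1*24) = -6 + (6 - 24) = -6 - 18 = -24)
j(B) = 120 (j(B) = -24*(-5) = 120)
S(-78, -35) - j(8) = 69 - 1*120 = 69 - 120 = -51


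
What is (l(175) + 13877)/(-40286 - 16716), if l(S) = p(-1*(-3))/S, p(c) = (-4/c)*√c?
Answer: -13877/57002 + 2*√3/14963025 ≈ -0.24345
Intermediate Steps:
p(c) = -4/√c
l(S) = -4*√3/(3*S) (l(S) = (-4/√3)/S = (-4*√3/3)/S = -4*√3/(3*S))
(l(175) + 13877)/(-40286 - 16716) = (-4/3*√3/175 + 13877)/(-40286 - 16716) = (-4/3*√3*1/175 + 13877)/(-57002) = (-4*√3/525 + 13877)*(-1/57002) = (13877 - 4*√3/525)*(-1/57002) = -13877/57002 + 2*√3/14963025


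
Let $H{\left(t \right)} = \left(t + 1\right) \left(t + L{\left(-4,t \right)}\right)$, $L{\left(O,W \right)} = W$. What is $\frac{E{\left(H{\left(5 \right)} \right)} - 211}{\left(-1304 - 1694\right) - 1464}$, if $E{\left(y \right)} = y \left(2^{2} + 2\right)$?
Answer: $- \frac{149}{4462} \approx -0.033393$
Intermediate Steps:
$H{\left(t \right)} = 2 t \left(1 + t\right)$ ($H{\left(t \right)} = \left(t + 1\right) \left(t + t\right) = \left(1 + t\right) 2 t = 2 t \left(1 + t\right)$)
$E{\left(y \right)} = 6 y$ ($E{\left(y \right)} = y \left(4 + 2\right) = y 6 = 6 y$)
$\frac{E{\left(H{\left(5 \right)} \right)} - 211}{\left(-1304 - 1694\right) - 1464} = \frac{6 \cdot 2 \cdot 5 \left(1 + 5\right) - 211}{\left(-1304 - 1694\right) - 1464} = \frac{6 \cdot 2 \cdot 5 \cdot 6 - 211}{-2998 - 1464} = \frac{6 \cdot 60 - 211}{-4462} = \left(360 - 211\right) \left(- \frac{1}{4462}\right) = 149 \left(- \frac{1}{4462}\right) = - \frac{149}{4462}$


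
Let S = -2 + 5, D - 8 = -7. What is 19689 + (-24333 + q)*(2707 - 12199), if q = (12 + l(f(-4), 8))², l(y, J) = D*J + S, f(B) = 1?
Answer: 225967257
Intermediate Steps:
D = 1 (D = 8 - 7 = 1)
S = 3
l(y, J) = 3 + J (l(y, J) = 1*J + 3 = J + 3 = 3 + J)
q = 529 (q = (12 + (3 + 8))² = (12 + 11)² = 23² = 529)
19689 + (-24333 + q)*(2707 - 12199) = 19689 + (-24333 + 529)*(2707 - 12199) = 19689 - 23804*(-9492) = 19689 + 225947568 = 225967257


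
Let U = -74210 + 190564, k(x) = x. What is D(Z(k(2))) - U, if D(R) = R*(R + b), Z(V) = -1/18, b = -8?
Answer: -37698551/324 ≈ -1.1635e+5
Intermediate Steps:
Z(V) = -1/18 (Z(V) = -1*1/18 = -1/18)
U = 116354
D(R) = R*(-8 + R) (D(R) = R*(R - 8) = R*(-8 + R))
D(Z(k(2))) - U = -(-8 - 1/18)/18 - 1*116354 = -1/18*(-145/18) - 116354 = 145/324 - 116354 = -37698551/324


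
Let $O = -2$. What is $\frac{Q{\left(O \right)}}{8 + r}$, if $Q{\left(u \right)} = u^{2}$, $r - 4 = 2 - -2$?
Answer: $\frac{1}{4} \approx 0.25$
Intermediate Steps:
$r = 8$ ($r = 4 + \left(2 - -2\right) = 4 + \left(2 + 2\right) = 4 + 4 = 8$)
$\frac{Q{\left(O \right)}}{8 + r} = \frac{\left(-2\right)^{2}}{8 + 8} = \frac{4}{16} = 4 \cdot \frac{1}{16} = \frac{1}{4}$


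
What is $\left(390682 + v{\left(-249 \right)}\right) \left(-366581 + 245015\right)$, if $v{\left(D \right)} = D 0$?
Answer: $-47493648012$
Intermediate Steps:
$v{\left(D \right)} = 0$
$\left(390682 + v{\left(-249 \right)}\right) \left(-366581 + 245015\right) = \left(390682 + 0\right) \left(-366581 + 245015\right) = 390682 \left(-121566\right) = -47493648012$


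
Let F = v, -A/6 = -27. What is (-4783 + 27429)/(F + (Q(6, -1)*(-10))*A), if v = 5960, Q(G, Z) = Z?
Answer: 11323/3790 ≈ 2.9876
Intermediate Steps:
A = 162 (A = -6*(-27) = 162)
F = 5960
(-4783 + 27429)/(F + (Q(6, -1)*(-10))*A) = (-4783 + 27429)/(5960 - 1*(-10)*162) = 22646/(5960 + 10*162) = 22646/(5960 + 1620) = 22646/7580 = 22646*(1/7580) = 11323/3790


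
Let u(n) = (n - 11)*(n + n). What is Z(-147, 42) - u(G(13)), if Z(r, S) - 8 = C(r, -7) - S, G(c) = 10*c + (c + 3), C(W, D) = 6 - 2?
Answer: -39450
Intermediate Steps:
C(W, D) = 4
G(c) = 3 + 11*c (G(c) = 10*c + (3 + c) = 3 + 11*c)
Z(r, S) = 12 - S (Z(r, S) = 8 + (4 - S) = 12 - S)
u(n) = 2*n*(-11 + n) (u(n) = (-11 + n)*(2*n) = 2*n*(-11 + n))
Z(-147, 42) - u(G(13)) = (12 - 1*42) - 2*(3 + 11*13)*(-11 + (3 + 11*13)) = (12 - 42) - 2*(3 + 143)*(-11 + (3 + 143)) = -30 - 2*146*(-11 + 146) = -30 - 2*146*135 = -30 - 1*39420 = -30 - 39420 = -39450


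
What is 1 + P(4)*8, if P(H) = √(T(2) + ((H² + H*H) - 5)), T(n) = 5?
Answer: 1 + 32*√2 ≈ 46.255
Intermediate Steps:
P(H) = √2*√(H²) (P(H) = √(5 + ((H² + H*H) - 5)) = √(5 + ((H² + H²) - 5)) = √(5 + (2*H² - 5)) = √(5 + (-5 + 2*H²)) = √(2*H²) = √2*√(H²))
1 + P(4)*8 = 1 + (√2*√(4²))*8 = 1 + (√2*√16)*8 = 1 + (√2*4)*8 = 1 + (4*√2)*8 = 1 + 32*√2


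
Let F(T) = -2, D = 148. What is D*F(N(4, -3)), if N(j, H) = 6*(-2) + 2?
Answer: -296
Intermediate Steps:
N(j, H) = -10 (N(j, H) = -12 + 2 = -10)
D*F(N(4, -3)) = 148*(-2) = -296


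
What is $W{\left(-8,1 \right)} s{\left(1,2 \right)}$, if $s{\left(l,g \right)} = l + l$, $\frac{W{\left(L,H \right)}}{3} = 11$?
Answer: $66$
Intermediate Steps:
$W{\left(L,H \right)} = 33$ ($W{\left(L,H \right)} = 3 \cdot 11 = 33$)
$s{\left(l,g \right)} = 2 l$
$W{\left(-8,1 \right)} s{\left(1,2 \right)} = 33 \cdot 2 \cdot 1 = 33 \cdot 2 = 66$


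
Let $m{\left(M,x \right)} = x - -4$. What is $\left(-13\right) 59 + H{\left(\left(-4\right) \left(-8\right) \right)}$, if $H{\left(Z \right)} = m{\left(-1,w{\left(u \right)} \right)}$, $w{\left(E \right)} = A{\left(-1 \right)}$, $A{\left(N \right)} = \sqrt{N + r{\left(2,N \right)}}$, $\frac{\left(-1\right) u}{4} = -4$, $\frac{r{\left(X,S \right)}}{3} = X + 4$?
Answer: $-763 + \sqrt{17} \approx -758.88$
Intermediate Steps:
$r{\left(X,S \right)} = 12 + 3 X$ ($r{\left(X,S \right)} = 3 \left(X + 4\right) = 3 \left(4 + X\right) = 12 + 3 X$)
$u = 16$ ($u = \left(-4\right) \left(-4\right) = 16$)
$A{\left(N \right)} = \sqrt{18 + N}$ ($A{\left(N \right)} = \sqrt{N + \left(12 + 3 \cdot 2\right)} = \sqrt{N + \left(12 + 6\right)} = \sqrt{N + 18} = \sqrt{18 + N}$)
$w{\left(E \right)} = \sqrt{17}$ ($w{\left(E \right)} = \sqrt{18 - 1} = \sqrt{17}$)
$m{\left(M,x \right)} = 4 + x$ ($m{\left(M,x \right)} = x + 4 = 4 + x$)
$H{\left(Z \right)} = 4 + \sqrt{17}$
$\left(-13\right) 59 + H{\left(\left(-4\right) \left(-8\right) \right)} = \left(-13\right) 59 + \left(4 + \sqrt{17}\right) = -767 + \left(4 + \sqrt{17}\right) = -763 + \sqrt{17}$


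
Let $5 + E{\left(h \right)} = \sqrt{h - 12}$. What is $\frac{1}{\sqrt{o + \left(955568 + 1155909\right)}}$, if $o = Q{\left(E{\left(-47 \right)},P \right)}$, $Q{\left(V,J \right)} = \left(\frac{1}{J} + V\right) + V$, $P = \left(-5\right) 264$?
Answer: $\frac{2 \sqrt{330}}{\sqrt{2787136439 + 2640 i \sqrt{59}}} \approx 0.00068819 - 2.5035 \cdot 10^{-9} i$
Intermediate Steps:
$E{\left(h \right)} = -5 + \sqrt{-12 + h}$ ($E{\left(h \right)} = -5 + \sqrt{h - 12} = -5 + \sqrt{-12 + h}$)
$P = -1320$
$Q{\left(V,J \right)} = \frac{1}{J} + 2 V$ ($Q{\left(V,J \right)} = \left(V + \frac{1}{J}\right) + V = \frac{1}{J} + 2 V$)
$o = - \frac{13201}{1320} + 2 i \sqrt{59}$ ($o = \frac{1}{-1320} + 2 \left(-5 + \sqrt{-12 - 47}\right) = - \frac{1}{1320} + 2 \left(-5 + \sqrt{-59}\right) = - \frac{1}{1320} + 2 \left(-5 + i \sqrt{59}\right) = - \frac{1}{1320} - \left(10 - 2 i \sqrt{59}\right) = - \frac{13201}{1320} + 2 i \sqrt{59} \approx -10.001 + 15.362 i$)
$\frac{1}{\sqrt{o + \left(955568 + 1155909\right)}} = \frac{1}{\sqrt{\left(- \frac{13201}{1320} + 2 i \sqrt{59}\right) + \left(955568 + 1155909\right)}} = \frac{1}{\sqrt{\left(- \frac{13201}{1320} + 2 i \sqrt{59}\right) + 2111477}} = \frac{1}{\sqrt{\frac{2787136439}{1320} + 2 i \sqrt{59}}}$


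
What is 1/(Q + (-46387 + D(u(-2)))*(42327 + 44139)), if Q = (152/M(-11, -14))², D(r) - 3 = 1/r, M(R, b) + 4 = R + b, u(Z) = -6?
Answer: -841/3372959448451 ≈ -2.4934e-10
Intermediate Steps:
M(R, b) = -4 + R + b (M(R, b) = -4 + (R + b) = -4 + R + b)
D(r) = 3 + 1/r
Q = 23104/841 (Q = (152/(-4 - 11 - 14))² = (152/(-29))² = (152*(-1/29))² = (-152/29)² = 23104/841 ≈ 27.472)
1/(Q + (-46387 + D(u(-2)))*(42327 + 44139)) = 1/(23104/841 + (-46387 + (3 + 1/(-6)))*(42327 + 44139)) = 1/(23104/841 + (-46387 + (3 - ⅙))*86466) = 1/(23104/841 + (-46387 + 17/6)*86466) = 1/(23104/841 - 278305/6*86466) = 1/(23104/841 - 4010653355) = 1/(-3372959448451/841) = -841/3372959448451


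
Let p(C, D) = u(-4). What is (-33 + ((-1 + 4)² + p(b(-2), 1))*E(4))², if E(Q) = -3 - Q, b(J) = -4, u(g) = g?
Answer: 4624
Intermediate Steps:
p(C, D) = -4
(-33 + ((-1 + 4)² + p(b(-2), 1))*E(4))² = (-33 + ((-1 + 4)² - 4)*(-3 - 1*4))² = (-33 + (3² - 4)*(-3 - 4))² = (-33 + (9 - 4)*(-7))² = (-33 + 5*(-7))² = (-33 - 35)² = (-68)² = 4624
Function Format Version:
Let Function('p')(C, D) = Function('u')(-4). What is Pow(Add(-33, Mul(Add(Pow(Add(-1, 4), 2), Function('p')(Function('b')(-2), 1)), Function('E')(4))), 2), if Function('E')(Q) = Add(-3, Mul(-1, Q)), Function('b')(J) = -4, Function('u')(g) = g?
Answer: 4624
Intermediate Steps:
Function('p')(C, D) = -4
Pow(Add(-33, Mul(Add(Pow(Add(-1, 4), 2), Function('p')(Function('b')(-2), 1)), Function('E')(4))), 2) = Pow(Add(-33, Mul(Add(Pow(Add(-1, 4), 2), -4), Add(-3, Mul(-1, 4)))), 2) = Pow(Add(-33, Mul(Add(Pow(3, 2), -4), Add(-3, -4))), 2) = Pow(Add(-33, Mul(Add(9, -4), -7)), 2) = Pow(Add(-33, Mul(5, -7)), 2) = Pow(Add(-33, -35), 2) = Pow(-68, 2) = 4624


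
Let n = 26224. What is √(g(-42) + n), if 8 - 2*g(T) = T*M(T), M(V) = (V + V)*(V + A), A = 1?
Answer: 2*√24638 ≈ 313.93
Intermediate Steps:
M(V) = 2*V*(1 + V) (M(V) = (V + V)*(V + 1) = (2*V)*(1 + V) = 2*V*(1 + V))
g(T) = 4 - T²*(1 + T) (g(T) = 4 - T*2*T*(1 + T)/2 = 4 - T²*(1 + T))
√(g(-42) + n) = √((4 - 1*(-42)² - 1*(-42)³) + 26224) = √((4 - 1*1764 - 1*(-74088)) + 26224) = √((4 - 1764 + 74088) + 26224) = √(72328 + 26224) = √98552 = 2*√24638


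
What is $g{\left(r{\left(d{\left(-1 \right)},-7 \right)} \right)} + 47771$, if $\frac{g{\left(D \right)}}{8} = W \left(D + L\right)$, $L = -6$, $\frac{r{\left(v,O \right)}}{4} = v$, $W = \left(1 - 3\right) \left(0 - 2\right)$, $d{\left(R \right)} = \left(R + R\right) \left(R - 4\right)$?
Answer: $48859$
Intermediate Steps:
$d{\left(R \right)} = 2 R \left(-4 + R\right)$
$W = 4$ ($W = \left(-2\right) \left(-2\right) = 4$)
$r{\left(v,O \right)} = 4 v$
$g{\left(D \right)} = -192 + 32 D$ ($g{\left(D \right)} = 8 \cdot 4 \left(D - 6\right) = 8 \cdot 4 \left(-6 + D\right) = 8 \left(-24 + 4 D\right) = -192 + 32 D$)
$g{\left(r{\left(d{\left(-1 \right)},-7 \right)} \right)} + 47771 = \left(-192 + 32 \cdot 4 \cdot 2 \left(-1\right) \left(-4 - 1\right)\right) + 47771 = \left(-192 + 32 \cdot 4 \cdot 2 \left(-1\right) \left(-5\right)\right) + 47771 = \left(-192 + 32 \cdot 4 \cdot 10\right) + 47771 = \left(-192 + 32 \cdot 40\right) + 47771 = \left(-192 + 1280\right) + 47771 = 1088 + 47771 = 48859$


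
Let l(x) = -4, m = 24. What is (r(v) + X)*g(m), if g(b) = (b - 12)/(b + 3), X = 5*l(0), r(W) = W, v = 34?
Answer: 56/9 ≈ 6.2222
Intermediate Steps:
X = -20 (X = 5*(-4) = -20)
g(b) = (-12 + b)/(3 + b)
(r(v) + X)*g(m) = (34 - 20)*((-12 + 24)/(3 + 24)) = 14*(12/27) = 14*((1/27)*12) = 14*(4/9) = 56/9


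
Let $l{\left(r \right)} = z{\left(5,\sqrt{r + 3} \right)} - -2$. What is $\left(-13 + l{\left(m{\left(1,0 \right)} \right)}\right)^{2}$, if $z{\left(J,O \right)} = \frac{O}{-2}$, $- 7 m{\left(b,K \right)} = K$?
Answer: $\frac{\left(22 + \sqrt{3}\right)^{2}}{4} \approx 140.8$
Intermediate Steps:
$m{\left(b,K \right)} = - \frac{K}{7}$
$z{\left(J,O \right)} = - \frac{O}{2}$ ($z{\left(J,O \right)} = O \left(- \frac{1}{2}\right) = - \frac{O}{2}$)
$l{\left(r \right)} = 2 - \frac{\sqrt{3 + r}}{2}$ ($l{\left(r \right)} = - \frac{\sqrt{r + 3}}{2} - -2 = - \frac{\sqrt{3 + r}}{2} + 2 = 2 - \frac{\sqrt{3 + r}}{2}$)
$\left(-13 + l{\left(m{\left(1,0 \right)} \right)}\right)^{2} = \left(-13 + \left(2 - \frac{\sqrt{3 - 0}}{2}\right)\right)^{2} = \left(-13 + \left(2 - \frac{\sqrt{3 + 0}}{2}\right)\right)^{2} = \left(-13 + \left(2 - \frac{\sqrt{3}}{2}\right)\right)^{2} = \left(-11 - \frac{\sqrt{3}}{2}\right)^{2}$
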